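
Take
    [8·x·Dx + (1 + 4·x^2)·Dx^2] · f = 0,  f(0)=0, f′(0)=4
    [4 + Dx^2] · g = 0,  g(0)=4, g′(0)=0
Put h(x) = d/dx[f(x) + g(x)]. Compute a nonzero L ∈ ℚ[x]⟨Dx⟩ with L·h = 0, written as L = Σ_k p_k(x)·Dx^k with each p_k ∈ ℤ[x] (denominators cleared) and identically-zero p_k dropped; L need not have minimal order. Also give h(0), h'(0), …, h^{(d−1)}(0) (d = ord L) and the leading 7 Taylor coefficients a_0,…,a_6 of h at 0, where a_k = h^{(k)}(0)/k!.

f: a_k = 0, 4, 0, -16/3, 0, 64/5, 0, …
g: a_k = 4, 0, -8, 0, 8/3, 0, -16/45, …
Sum ⇒ L₀ = lclm(L_f,L_g) in ℚ(x)⟨Dx⟩.
Derive L from L₀ (diff closure).
L = (-352·x + 1792·x^3 + 512·x^5) + (-4 + 112·x^2 + 576·x^4 + 256·x^6)·Dx + (-88·x + 448·x^3 + 128·x^5)·Dx^2 + (-1 + 28·x^2 + 144·x^4 + 64·x^6)·Dx^3  (order 3).
h: a_k = 4, -16, -16, 32/3, 64, -32/15, -256, …
ICs: h(0) = 4, h′(0) = -16, h′′(0) = -32.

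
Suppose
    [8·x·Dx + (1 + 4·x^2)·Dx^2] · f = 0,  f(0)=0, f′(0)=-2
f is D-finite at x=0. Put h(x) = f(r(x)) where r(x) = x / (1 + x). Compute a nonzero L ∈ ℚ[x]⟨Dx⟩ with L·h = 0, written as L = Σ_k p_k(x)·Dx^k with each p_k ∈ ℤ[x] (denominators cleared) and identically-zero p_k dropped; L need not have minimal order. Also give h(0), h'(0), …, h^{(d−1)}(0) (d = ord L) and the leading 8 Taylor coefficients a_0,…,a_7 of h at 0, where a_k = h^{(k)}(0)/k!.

f: a_k = 0, -2, 0, 8/3, 0, -32/5, 0, 128/7, …
Substitute x→r, Dx→(1/r')Dx; clear ⇒ L₀.
L = (2 + 10·x)·Dx + (1 + 2·x + 5·x^2)·Dx^2  (order 2).
h: a_k = 0, -2, 2, 2/3, -6, 38/5, 22/3, -278/7, …
ICs: h(0) = 0, h′(0) = -2.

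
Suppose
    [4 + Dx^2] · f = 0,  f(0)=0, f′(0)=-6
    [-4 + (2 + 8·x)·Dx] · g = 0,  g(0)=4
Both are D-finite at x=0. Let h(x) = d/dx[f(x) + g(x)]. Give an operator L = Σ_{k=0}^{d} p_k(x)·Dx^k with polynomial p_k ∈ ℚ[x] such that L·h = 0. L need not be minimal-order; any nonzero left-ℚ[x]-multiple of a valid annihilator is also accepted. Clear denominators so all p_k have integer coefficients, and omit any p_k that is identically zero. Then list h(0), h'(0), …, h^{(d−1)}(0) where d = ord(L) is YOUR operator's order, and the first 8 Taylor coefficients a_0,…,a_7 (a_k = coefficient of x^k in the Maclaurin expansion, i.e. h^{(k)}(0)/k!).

L = (-32 - 16·x - 32·x^2) + (-4 - 24·x - 48·x^2 - 64·x^3)·Dx + (-8 - 4·x - 8·x^2)·Dx^2 + (-1 - 6·x - 12·x^2 - 16·x^3)·Dx^3  (order 3).
h: a_k = 2, -16, 60, -160, 556, -2016, 110888/15, -27456, …
ICs: h(0) = 2, h′(0) = -16, h′′(0) = 120.

f: a_k = 0, -6, 0, 4, 0, -4/5, 0, 8/105, …
g: a_k = 4, 8, -8, 16, -40, 112, -336, 1056, …
Sum ⇒ L₀ = lclm(L_f,L_g) in ℚ(x)⟨Dx⟩.
h=h₀': d/dx-closure on L₀ ⇒ L.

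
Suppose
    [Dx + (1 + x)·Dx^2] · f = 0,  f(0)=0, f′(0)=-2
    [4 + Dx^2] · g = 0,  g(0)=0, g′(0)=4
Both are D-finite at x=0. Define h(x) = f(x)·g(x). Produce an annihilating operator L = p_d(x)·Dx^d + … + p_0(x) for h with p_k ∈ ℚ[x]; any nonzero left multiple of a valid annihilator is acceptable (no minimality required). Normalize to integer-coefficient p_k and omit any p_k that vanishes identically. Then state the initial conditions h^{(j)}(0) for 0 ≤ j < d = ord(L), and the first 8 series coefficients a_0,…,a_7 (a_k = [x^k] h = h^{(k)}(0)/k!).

L = (168 + 864·x + 1456·x^2 + 1024·x^3 + 256·x^4) + (112 + 368·x + 384·x^2 + 128·x^3)·Dx + (102 + 464·x + 744·x^2 + 512·x^3 + 128·x^4)·Dx^2 + (28 + 92·x + 96·x^2 + 32·x^3)·Dx^3 + (15 + 62·x + 95·x^2 + 64·x^3 + 16·x^4)·Dx^4  (order 4).
h: a_k = 0, 0, -8, 4, 8/3, -2/3, -8/9, 8/15, …
ICs: h(0) = 0, h′(0) = 0, h′′(0) = -16, h′′′(0) = 24.

f: a_k = 0, -2, 1, -2/3, 1/2, -2/5, 1/3, -2/7, …
g: a_k = 0, 4, 0, -8/3, 0, 8/15, 0, -16/315, …
Sym-product of L_f,L_g gives L₀ (≤ ord 4).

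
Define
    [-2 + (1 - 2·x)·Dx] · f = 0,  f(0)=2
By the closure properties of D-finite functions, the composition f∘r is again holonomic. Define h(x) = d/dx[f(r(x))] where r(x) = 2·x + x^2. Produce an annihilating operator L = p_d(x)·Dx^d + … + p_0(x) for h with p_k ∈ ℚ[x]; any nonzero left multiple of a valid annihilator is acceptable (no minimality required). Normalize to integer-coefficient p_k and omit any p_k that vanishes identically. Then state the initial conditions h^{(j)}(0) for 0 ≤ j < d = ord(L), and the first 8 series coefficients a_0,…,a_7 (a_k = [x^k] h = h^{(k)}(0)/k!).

f: a_k = 2, 4, 8, 16, 32, 64, 128, 256, …
f∘r: x↦r, Dx↦Dx/r' in L_f ⇒ L₀.
h₀' ⇒ L via d/dx closure of L₀.
L = (9 + 12·x + 6·x^2) + (-1 + 3·x + 6·x^2 + 2·x^3)·Dx  (order 1).
h: a_k = 8, 72, 480, 2848, 15840, 84576, 439040, 2232576, …
ICs: h(0) = 8.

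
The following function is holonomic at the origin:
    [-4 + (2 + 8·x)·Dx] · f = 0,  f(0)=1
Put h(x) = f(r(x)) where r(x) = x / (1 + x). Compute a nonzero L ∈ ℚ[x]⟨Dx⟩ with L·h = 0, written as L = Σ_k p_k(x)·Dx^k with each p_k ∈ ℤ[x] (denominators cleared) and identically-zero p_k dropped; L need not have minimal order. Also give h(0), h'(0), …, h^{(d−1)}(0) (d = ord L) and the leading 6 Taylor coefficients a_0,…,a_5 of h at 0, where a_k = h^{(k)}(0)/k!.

L = -2 + (1 + 6·x + 5·x^2)·Dx  (order 1).
h: a_k = 1, 2, -4, 10, -30, 102, …
ICs: h(0) = 1.

f: a_k = 1, 2, -2, 4, -10, 28, …
Substitute x→r, Dx→(1/r')Dx; clear ⇒ L₀.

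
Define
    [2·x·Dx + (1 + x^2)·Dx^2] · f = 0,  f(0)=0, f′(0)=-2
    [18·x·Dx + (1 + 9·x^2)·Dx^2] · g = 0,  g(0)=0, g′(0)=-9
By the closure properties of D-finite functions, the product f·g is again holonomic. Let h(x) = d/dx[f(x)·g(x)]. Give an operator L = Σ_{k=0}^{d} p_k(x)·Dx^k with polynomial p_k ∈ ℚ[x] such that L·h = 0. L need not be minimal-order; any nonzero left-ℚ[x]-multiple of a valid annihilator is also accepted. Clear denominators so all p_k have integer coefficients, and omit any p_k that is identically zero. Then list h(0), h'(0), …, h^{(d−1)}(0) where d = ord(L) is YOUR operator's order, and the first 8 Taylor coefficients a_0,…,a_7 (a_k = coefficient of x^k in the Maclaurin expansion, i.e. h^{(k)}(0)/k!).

L = (-216·x - 3600·x^3 - 5184·x^5 + 6480·x^7 + 17496·x^9) + (-40 - 1452·x^2 - 6480·x^4 - 4536·x^6 + 22680·x^8 + 26244·x^10)·Dx + (-80·x - 980·x^3 - 2160·x^5 + 2952·x^7 + 12960·x^9 + 8748·x^11)·Dx^2 + (-1 - 20·x^2 - 109·x^4 + 981·x^8 + 1620·x^10 + 729·x^12)·Dx^3  (order 3).
h: a_k = 0, 36, 0, -240, 0, 9396/5, 0, -111168/7, …
ICs: h(0) = 0, h′(0) = 36, h′′(0) = 0.

f: a_k = 0, -2, 0, 2/3, 0, -2/5, 0, 2/7, …
g: a_k = 0, -9, 0, 27, 0, -729/5, 0, 6561/7, …
Product ⇒ symmetric product L₀, ord ≤ 4.
h=h₀': d/dx-closure on L₀ ⇒ L.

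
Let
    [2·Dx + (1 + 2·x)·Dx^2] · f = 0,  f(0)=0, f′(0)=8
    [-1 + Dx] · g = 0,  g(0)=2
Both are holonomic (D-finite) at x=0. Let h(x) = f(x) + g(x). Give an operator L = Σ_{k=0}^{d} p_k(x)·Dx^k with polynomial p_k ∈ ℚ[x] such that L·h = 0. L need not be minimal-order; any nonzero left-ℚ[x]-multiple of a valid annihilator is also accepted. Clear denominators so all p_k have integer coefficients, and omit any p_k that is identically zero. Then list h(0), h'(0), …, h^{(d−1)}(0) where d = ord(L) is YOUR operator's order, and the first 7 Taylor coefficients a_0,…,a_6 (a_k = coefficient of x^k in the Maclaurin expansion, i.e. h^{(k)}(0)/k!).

L = (-10 - 4·x)·Dx + (7 - 4·x - 4·x^2)·Dx^2 + (3 + 8·x + 4·x^2)·Dx^3  (order 3).
h: a_k = 2, 10, -7, 11, -191/12, 1537/60, -15359/360, …
ICs: h(0) = 2, h′(0) = 10, h′′(0) = -14.

f: a_k = 0, 8, -8, 32/3, -16, 128/5, -128/3, …
g: a_k = 2, 2, 1, 1/3, 1/12, 1/60, 1/360, …
Sum ⇒ L₀ = lclm(L_f,L_g) in ℚ(x)⟨Dx⟩.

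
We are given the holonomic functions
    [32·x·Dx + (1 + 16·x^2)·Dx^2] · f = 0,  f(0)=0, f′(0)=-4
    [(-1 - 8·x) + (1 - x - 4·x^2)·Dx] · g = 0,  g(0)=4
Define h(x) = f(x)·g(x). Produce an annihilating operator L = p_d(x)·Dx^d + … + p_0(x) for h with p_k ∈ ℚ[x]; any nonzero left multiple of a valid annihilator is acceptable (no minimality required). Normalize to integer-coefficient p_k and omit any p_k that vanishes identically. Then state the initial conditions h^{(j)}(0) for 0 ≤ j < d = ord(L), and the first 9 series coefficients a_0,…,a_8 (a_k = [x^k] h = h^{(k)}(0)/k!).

f: a_k = 0, -4, 0, 64/3, 0, -1024/5, 0, 16384/7, 0, …
g: a_k = 4, 4, 20, 36, 116, 260, 724, 1764, 4660, …
f·g: L₀ = L_f ⊗_s L_g, ord ≤ 2·1.
L = (8 + 32·x + 384·x^2) + (2 - 16·x + 64·x^2 + 384·x^3)·Dx + (-1 + x - 12·x^2 + 16·x^3 + 64·x^4)·Dx^2  (order 2).
h: a_k = 0, -16, -16, 16/3, -176/3, -12848/15, -5456/5, 101744/21, 50416/105, …
ICs: h(0) = 0, h′(0) = -16.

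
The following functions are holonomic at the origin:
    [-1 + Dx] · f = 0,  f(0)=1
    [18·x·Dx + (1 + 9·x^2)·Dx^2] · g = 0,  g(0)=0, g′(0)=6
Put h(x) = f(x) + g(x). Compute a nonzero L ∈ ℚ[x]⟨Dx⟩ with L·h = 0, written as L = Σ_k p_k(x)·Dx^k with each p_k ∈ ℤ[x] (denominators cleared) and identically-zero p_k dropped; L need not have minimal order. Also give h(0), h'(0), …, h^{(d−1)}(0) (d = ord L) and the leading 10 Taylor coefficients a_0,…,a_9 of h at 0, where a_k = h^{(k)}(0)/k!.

L = (18 - 18·x - 486·x^2 - 162·x^3)·Dx + (-19 + 468·x^2 - 81·x^4)·Dx^2 + (1 + 18·x + 18·x^2 + 162·x^3 + 81·x^4)·Dx^3  (order 3).
h: a_k = 1, 7, 1/2, -107/6, 1/24, 2333/24, 1/720, -449897/720, 1/40320, 1587237121/362880, …
ICs: h(0) = 1, h′(0) = 7, h′′(0) = 1.

f: a_k = 1, 1, 1/2, 1/6, 1/24, 1/120, 1/720, 1/5040, 1/40320, 1/362880, …
g: a_k = 0, 6, 0, -18, 0, 486/5, 0, -4374/7, 0, 4374, …
Weyl lclm of L_f,L_g ⇒ L₀ (ord ≤ 3).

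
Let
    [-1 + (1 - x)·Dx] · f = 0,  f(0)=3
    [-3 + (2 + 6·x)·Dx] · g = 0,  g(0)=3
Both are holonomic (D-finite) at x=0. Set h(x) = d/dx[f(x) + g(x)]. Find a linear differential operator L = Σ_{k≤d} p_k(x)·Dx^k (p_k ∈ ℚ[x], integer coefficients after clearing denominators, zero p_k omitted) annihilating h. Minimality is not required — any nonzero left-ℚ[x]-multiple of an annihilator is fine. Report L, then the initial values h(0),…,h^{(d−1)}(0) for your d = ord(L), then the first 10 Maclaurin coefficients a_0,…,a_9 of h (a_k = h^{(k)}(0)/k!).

f: a_k = 3, 3, 3, 3, 3, 3, 3, 3, 3, 3, …
g: a_k = 3, 9/2, -27/8, 81/16, -1215/128, 5103/256, -45927/1024, 216513/2048, -8444007/32768, 42220035/65536, …
f+g: L₀ = lclm(L_f,L_g), ord ≤ 1+1.
h₀' ⇒ L via d/dx closure of L₀.
L = (-90 - 54·x) + (3 - 198·x - 189·x^2)·Dx + (14 + 46·x - 6·x^2 - 54·x^3)·Dx^2  (order 2).
h: a_k = 15/2, -3/4, 387/16, -831/32, 29355/256, -128565/512, 1558599/2048, -8345703/4096, 381749787/65536, -2149289625/131072, …
ICs: h(0) = 15/2, h′(0) = -3/4.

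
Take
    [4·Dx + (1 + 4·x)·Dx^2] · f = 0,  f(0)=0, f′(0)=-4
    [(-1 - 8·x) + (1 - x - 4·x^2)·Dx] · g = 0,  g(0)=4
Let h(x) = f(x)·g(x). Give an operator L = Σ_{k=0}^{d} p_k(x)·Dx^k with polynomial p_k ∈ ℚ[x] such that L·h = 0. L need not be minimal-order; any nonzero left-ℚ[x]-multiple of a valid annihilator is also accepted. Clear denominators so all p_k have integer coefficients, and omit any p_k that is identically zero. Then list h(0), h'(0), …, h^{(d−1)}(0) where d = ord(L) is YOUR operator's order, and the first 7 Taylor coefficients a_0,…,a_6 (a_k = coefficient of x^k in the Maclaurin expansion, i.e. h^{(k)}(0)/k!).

f: a_k = 0, -4, 8, -64/3, 64, -1024/5, 2048/3, …
g: a_k = 4, 4, 20, 36, 116, 260, 724, …
f·g: L₀ = L_f ⊗_s L_g, ord ≤ 2·1.
L = (12 + 64·x) + (-2 + 28·x + 80·x^2)·Dx + (-1 - 3·x + 8·x^2 + 16·x^3)·Dx^2  (order 2).
h: a_k = 0, -16, 16, -400/3, 560/3, -17488/15, 34672/15, …
ICs: h(0) = 0, h′(0) = -16.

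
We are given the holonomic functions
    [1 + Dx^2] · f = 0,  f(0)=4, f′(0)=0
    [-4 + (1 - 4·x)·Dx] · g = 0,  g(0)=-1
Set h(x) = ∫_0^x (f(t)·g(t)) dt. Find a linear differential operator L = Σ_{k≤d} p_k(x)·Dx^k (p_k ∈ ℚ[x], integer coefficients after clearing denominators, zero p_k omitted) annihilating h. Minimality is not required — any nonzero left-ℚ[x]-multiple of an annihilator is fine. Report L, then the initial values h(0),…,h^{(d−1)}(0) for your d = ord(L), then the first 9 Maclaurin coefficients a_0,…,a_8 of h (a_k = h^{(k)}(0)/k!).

f: a_k = 4, 0, -2, 0, 1/6, 0, -1/180, 0, 1/10080, …
g: a_k = -1, -4, -16, -64, -256, -1024, -4096, -16384, -65536, …
f·g: L₀ = L_f ⊗_s L_g, ord ≤ 2·1.
∫: right-multiply L₀ by Dx.
L = (-1 + 4·x)·Dx + 8·Dx^2 + (-1 + 4·x)·Dx^3  (order 3).
h: a_k = 0, -4, -8, -62/3, -62, -5953/30, -5953/9, -2857439/1260, -2857439/360, …
ICs: h(0) = 0, h′(0) = -4, h′′(0) = -16.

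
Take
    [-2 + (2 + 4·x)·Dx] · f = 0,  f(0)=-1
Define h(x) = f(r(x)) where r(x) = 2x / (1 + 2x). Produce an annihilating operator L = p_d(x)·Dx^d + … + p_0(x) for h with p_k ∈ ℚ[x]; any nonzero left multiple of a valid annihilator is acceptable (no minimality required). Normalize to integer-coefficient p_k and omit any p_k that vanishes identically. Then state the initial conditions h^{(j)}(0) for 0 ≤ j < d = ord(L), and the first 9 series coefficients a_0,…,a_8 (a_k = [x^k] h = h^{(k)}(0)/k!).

f: a_k = -1, -1, 1/2, -1/2, 5/8, -7/8, 21/16, -33/16, 429/128, …
Substitute x→r, Dx→(1/r')Dx; clear ⇒ L₀.
L = -2 + (1 + 8·x + 12·x^2)·Dx  (order 1).
h: a_k = -1, -2, 6, -20, 74, -300, 1308, -6024, 28890, …
ICs: h(0) = -1.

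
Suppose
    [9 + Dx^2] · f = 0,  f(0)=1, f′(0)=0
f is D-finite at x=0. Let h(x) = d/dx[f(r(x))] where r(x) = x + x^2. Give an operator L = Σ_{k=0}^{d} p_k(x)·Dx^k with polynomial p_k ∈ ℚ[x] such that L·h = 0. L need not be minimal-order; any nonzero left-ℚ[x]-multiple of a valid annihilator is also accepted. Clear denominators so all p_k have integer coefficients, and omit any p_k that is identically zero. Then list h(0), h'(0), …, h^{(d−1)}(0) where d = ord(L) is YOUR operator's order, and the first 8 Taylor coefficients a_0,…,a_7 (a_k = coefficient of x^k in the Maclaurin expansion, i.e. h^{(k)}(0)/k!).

L = (21 + 72·x + 216·x^2 + 288·x^3 + 144·x^4) + (-6 - 12·x)·Dx + (1 + 4·x + 4·x^2)·Dx^2  (order 2).
h: a_k = 0, -9, -27, -9/2, 135/2, 4617/40, 2079/40, -52191/560, …
ICs: h(0) = 0, h′(0) = -9.

f: a_k = 1, 0, -9/2, 0, 27/8, 0, -81/80, 0, …
h₀=f(r): pull back L_f along r ⇒ L₀.
h₀' ⇒ L via d/dx closure of L₀.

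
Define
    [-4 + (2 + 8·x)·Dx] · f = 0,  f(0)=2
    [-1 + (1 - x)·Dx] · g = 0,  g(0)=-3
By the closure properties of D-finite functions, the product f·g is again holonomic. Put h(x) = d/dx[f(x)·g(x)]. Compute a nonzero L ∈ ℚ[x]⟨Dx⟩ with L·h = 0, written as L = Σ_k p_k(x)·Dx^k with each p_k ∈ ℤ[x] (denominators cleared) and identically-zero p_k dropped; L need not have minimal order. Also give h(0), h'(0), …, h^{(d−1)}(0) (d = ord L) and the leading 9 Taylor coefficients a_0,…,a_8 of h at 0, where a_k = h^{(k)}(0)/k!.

f: a_k = 2, 4, -4, 8, -20, 56, -168, 528, -1716, …
g: a_k = -3, -3, -3, -3, -3, -3, -3, -3, -3, …
Product ⇒ symmetric product L₀, ord ≤ 1.
Differentiate: ansatz ord ≤ ord L₀ ⇒ L.
L = (2 + 36·x + 12·x^2) + (-3 - 11·x + 6·x^2 + 8·x^3)·Dx  (order 1).
h: a_k = -18, -12, -90, 120, -690, 2196, -8526, 31440, -119070, …
ICs: h(0) = -18.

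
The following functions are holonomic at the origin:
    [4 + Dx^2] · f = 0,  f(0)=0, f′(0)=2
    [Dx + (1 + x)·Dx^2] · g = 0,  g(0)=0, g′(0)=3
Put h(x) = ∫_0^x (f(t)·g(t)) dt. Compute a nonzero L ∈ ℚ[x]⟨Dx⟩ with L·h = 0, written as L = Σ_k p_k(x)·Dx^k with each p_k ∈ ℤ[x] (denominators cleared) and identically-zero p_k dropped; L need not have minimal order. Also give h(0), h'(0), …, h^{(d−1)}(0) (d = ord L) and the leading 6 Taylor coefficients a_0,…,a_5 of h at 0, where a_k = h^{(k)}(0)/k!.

L = (168 + 864·x + 1456·x^2 + 1024·x^3 + 256·x^4)·Dx + (112 + 368·x + 384·x^2 + 128·x^3)·Dx^2 + (102 + 464·x + 744·x^2 + 512·x^3 + 128·x^4)·Dx^3 + (28 + 92·x + 96·x^2 + 32·x^3)·Dx^4 + (15 + 62·x + 95·x^2 + 64·x^3 + 16·x^4)·Dx^5  (order 5).
h: a_k = 0, 0, 0, 2, -3/4, -2/5, …
ICs: h(0) = 0, h′(0) = 0, h′′(0) = 0, h′′′(0) = 12, h′′′′(0) = -18.

f: a_k = 0, 2, 0, -4/3, 0, 4/15, …
g: a_k = 0, 3, -3/2, 1, -3/4, 3/5, …
Product ⇒ symmetric product L₀, ord ≤ 4.
h=∫₀ˣh₀: take L = L₀·Dx.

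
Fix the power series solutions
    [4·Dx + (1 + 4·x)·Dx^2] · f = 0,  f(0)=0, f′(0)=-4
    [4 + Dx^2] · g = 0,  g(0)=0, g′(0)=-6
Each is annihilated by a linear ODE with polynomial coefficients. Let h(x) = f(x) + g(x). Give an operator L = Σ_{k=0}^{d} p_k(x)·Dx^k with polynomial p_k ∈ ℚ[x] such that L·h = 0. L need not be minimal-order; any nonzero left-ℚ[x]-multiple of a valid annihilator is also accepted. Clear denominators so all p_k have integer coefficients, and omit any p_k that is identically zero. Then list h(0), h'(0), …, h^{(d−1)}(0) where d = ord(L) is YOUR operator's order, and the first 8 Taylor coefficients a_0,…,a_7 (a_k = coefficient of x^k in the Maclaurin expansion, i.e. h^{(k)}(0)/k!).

f: a_k = 0, -4, 8, -64/3, 64, -1024/5, 2048/3, -16384/7, …
g: a_k = 0, -6, 0, 4, 0, -4/5, 0, 8/105, …
L₀ := lclm(L_f,L_g); ord L₀ ≤ 2+2.
L = (400 + 128·x + 256·x^2)·Dx + (36 + 176·x + 192·x^2 + 256·x^3)·Dx^2 + (100 + 32·x + 64·x^2)·Dx^3 + (9 + 44·x + 48·x^2 + 64·x^3)·Dx^4  (order 4).
h: a_k = 0, -10, 8, -52/3, 64, -1028/5, 2048/3, -245752/105, …
ICs: h(0) = 0, h′(0) = -10, h′′(0) = 16, h′′′(0) = -104.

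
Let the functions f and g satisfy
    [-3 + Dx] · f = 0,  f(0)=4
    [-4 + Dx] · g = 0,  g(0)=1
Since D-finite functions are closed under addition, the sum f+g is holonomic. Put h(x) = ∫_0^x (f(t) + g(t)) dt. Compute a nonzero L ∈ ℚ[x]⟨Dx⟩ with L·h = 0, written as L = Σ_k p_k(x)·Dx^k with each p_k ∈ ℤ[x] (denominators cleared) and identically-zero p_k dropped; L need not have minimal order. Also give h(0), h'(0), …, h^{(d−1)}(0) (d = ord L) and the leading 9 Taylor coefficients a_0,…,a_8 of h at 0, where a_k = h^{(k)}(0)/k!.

L = 12·Dx - 7·Dx^2 + Dx^3  (order 3).
h: a_k = 0, 5, 8, 26/3, 43/6, 29/6, 499/180, 1753/1260, 6283/10080, …
ICs: h(0) = 0, h′(0) = 5, h′′(0) = 16.

f: a_k = 4, 12, 18, 18, 27/2, 81/10, 81/20, 243/140, 729/1120, …
g: a_k = 1, 4, 8, 32/3, 32/3, 128/15, 256/45, 1024/315, 512/315, …
f+g: L₀ = lclm(L_f,L_g), ord ≤ 1+1.
h=∫₀ˣh₀: take L = L₀·Dx.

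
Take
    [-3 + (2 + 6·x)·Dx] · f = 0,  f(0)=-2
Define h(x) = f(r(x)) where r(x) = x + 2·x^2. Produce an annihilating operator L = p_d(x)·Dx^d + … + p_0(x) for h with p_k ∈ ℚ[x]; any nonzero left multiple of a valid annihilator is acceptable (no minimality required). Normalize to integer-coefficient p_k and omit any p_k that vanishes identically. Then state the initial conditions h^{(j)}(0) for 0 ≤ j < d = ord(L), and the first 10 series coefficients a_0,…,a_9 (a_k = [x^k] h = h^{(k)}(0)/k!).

f: a_k = -2, -3, 9/4, -27/8, 405/64, -1701/128, 15309/512, -72171/1024, 2814669/16384, -14073345/32768, …
L₀ from L_f via x↦r, Dx↦r'^{-1}Dx.
L = (-3 - 12·x) + (2 + 6·x + 12·x^2)·Dx  (order 1).
h: a_k = -2, -3, -15/4, 45/8, -315/64, -405/128, 11205/512, -41715/1024, 282285/16384, 3928095/32768, …
ICs: h(0) = -2.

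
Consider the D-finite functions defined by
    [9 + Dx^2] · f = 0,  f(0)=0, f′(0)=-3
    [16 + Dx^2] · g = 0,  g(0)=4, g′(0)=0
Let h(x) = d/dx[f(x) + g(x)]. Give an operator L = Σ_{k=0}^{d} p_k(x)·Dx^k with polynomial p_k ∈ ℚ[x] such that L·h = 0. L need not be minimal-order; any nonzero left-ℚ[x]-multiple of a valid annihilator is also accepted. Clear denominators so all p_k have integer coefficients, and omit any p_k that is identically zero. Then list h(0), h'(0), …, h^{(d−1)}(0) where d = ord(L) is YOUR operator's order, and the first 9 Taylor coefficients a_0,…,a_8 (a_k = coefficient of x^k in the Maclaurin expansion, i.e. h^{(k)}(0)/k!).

f: a_k = 0, -3, 0, 9/2, 0, -81/40, 0, 243/560, 0, …
g: a_k = 4, 0, -32, 0, 128/3, 0, -1024/45, 0, 2048/315, …
h₀=f+g: left-lcm gives L₀, ord ≤ 4.
h=h₀': d/dx-closure on L₀ ⇒ L.
L = 144 + 25·Dx^2 + Dx^4  (order 4).
h: a_k = -3, -64, 27/2, 512/3, -81/8, -2048/15, 243/80, 16384/315, -2187/4480, …
ICs: h(0) = -3, h′(0) = -64, h′′(0) = 27, h′′′(0) = 1024.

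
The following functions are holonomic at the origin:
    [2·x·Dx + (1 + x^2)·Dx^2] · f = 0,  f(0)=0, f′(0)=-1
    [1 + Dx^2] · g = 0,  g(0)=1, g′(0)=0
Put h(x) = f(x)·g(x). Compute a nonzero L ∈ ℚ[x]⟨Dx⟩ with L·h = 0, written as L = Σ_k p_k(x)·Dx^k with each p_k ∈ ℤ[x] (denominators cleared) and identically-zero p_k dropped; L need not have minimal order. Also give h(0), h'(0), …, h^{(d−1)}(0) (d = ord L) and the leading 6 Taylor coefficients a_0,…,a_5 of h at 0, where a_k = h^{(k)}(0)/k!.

L = (10 + 26·x^2 + 11·x^4 + 4·x^6 + x^8) + (12·x + 20·x^3 + 12·x^5 + 4·x^7)·Dx + (12 + 32·x^2 + 18·x^4 + 8·x^6 + 2·x^8)·Dx^2 + (12·x + 20·x^3 + 12·x^5 + 4·x^7)·Dx^3 + (2 + 6·x^2 + 7·x^4 + 4·x^6 + x^8)·Dx^4  (order 4).
h: a_k = 0, -1, 0, 5/6, 0, -49/120, …
ICs: h(0) = 0, h′(0) = -1, h′′(0) = 0, h′′′(0) = 5.

f: a_k = 0, -1, 0, 1/3, 0, -1/5, …
g: a_k = 1, 0, -1/2, 0, 1/24, 0, …
L₀ := L_f ⊗_s L_g (sym. prod.), ord ≤ 4.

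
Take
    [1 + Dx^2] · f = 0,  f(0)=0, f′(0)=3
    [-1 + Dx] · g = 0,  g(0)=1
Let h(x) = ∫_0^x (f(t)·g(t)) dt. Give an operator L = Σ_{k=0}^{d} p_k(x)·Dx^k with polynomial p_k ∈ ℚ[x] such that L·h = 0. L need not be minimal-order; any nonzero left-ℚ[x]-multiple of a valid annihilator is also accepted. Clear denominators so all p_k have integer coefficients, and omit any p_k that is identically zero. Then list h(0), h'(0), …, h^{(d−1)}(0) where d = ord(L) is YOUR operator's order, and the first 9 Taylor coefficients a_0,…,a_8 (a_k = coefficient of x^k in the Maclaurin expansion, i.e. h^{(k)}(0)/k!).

f: a_k = 0, 3, 0, -1/2, 0, 1/40, 0, -1/1680, 0, …
g: a_k = 1, 1, 1/2, 1/6, 1/24, 1/120, 1/720, 1/5040, 1/40320, …
Sym-product of L_f,L_g gives L₀ (≤ ord 2).
h=∫h₀ ⇒ L = L₀·Dx.
L = 2·Dx - 2·Dx^2 + Dx^3  (order 3).
h: a_k = 0, 0, 3/2, 1, 1/4, 0, -1/60, -1/210, -1/1680, …
ICs: h(0) = 0, h′(0) = 0, h′′(0) = 3.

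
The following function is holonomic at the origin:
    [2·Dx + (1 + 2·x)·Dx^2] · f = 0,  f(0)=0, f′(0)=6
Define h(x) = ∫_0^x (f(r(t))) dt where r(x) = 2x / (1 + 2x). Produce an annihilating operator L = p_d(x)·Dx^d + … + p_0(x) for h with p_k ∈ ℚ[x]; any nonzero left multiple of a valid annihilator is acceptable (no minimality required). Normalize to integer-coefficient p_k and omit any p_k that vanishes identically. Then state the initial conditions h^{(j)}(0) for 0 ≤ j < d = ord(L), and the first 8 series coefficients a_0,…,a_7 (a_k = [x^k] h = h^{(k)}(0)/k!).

f: a_k = 0, 6, -6, 8, -12, 96/5, -32, 384/7, …
f∘r: x↦r, Dx↦Dx/r' in L_f ⇒ L₀.
h=∫₀ˣh₀: take L = L₀·Dx.
L = (8 + 24·x)·Dx^2 + (1 + 8·x + 12·x^2)·Dx^3  (order 3).
h: a_k = 0, 0, 6, -16, 52, -192, 3872/5, -3328, …
ICs: h(0) = 0, h′(0) = 0, h′′(0) = 12.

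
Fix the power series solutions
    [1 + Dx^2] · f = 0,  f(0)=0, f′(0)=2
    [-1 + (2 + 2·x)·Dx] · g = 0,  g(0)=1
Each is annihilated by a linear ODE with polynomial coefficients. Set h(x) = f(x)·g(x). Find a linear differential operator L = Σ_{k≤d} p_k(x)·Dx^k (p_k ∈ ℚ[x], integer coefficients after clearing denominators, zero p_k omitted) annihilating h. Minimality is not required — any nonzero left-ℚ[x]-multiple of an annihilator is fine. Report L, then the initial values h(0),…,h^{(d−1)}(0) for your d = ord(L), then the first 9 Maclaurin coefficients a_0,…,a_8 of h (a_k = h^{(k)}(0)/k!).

L = (7 + 8·x + 4·x^2) + (-4 - 4·x)·Dx + (4 + 8·x + 4·x^2)·Dx^2  (order 2).
h: a_k = 0, 2, 1, -7/12, -1/24, -19/960, 27/640, -983/32256, 7727/322560, …
ICs: h(0) = 0, h′(0) = 2.

f: a_k = 0, 2, 0, -1/3, 0, 1/60, 0, -1/2520, 0, …
g: a_k = 1, 1/2, -1/8, 1/16, -5/128, 7/256, -21/1024, 33/2048, -429/32768, …
Product ⇒ symmetric product L₀, ord ≤ 2.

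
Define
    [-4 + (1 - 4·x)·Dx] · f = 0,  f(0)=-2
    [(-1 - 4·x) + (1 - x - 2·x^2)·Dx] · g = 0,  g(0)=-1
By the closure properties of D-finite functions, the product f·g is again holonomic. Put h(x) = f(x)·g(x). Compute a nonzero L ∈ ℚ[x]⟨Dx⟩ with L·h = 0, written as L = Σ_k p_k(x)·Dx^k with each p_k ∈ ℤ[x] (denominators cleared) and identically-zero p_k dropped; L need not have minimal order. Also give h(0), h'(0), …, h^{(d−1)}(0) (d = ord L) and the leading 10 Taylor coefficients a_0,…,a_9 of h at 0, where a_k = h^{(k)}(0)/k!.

L = (-5 + 4·x + 24·x^2) + (1 - 5·x + 2·x^2 + 8·x^3)·Dx  (order 1).
h: a_k = 2, 10, 46, 194, 798, 3234, 13022, 52258, 209374, 838178, …
ICs: h(0) = 2.

f: a_k = -2, -8, -32, -128, -512, -2048, -8192, -32768, -131072, -524288, …
g: a_k = -1, -1, -3, -5, -11, -21, -43, -85, -171, -341, …
Sym-product of L_f,L_g gives L₀ (≤ ord 1).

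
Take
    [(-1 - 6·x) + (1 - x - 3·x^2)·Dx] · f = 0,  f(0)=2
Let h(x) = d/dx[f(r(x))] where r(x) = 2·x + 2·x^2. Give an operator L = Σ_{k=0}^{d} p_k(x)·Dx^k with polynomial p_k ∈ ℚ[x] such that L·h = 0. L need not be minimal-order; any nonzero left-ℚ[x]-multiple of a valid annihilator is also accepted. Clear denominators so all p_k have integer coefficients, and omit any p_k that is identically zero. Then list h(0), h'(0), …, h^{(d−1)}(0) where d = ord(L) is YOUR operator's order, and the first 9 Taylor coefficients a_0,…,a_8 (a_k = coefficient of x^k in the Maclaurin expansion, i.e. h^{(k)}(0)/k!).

L = (18 + 156·x + 804·x^2 + 2736·x^3 + 4968·x^4 + 4320·x^5 + 1440·x^6) + (-1 - 12·x + 6·x^2 + 268·x^3 + 900·x^4 + 1368·x^5 + 1008·x^6 + 288·x^7)·Dx  (order 1).
h: a_k = 4, 72, 528, 3904, 26640, 173856, 1106560, 6891264, 42257664, …
ICs: h(0) = 4.

f: a_k = 2, 2, 8, 14, 38, 80, 194, 434, 1016, …
f∘r: x↦r, Dx↦Dx/r' in L_f ⇒ L₀.
Differentiate: ansatz ord ≤ ord L₀ ⇒ L.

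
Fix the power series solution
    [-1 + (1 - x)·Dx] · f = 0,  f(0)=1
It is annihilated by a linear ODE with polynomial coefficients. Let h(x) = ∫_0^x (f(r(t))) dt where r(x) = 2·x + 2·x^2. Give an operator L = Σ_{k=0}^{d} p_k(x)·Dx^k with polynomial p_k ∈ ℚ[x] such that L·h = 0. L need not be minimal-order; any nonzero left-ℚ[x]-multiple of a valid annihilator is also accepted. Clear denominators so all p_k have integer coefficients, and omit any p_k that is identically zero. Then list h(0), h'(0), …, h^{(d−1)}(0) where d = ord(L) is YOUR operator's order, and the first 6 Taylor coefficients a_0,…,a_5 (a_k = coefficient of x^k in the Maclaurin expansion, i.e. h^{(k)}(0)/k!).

f: a_k = 1, 1, 1, 1, 1, 1, …
L₀ from L_f via x↦r, Dx↦r'^{-1}Dx.
Integrate: L := L₀·Dx.
L = (2 + 4·x)·Dx + (-1 + 2·x + 2·x^2)·Dx^2  (order 2).
h: a_k = 0, 1, 1, 2, 4, 44/5, …
ICs: h(0) = 0, h′(0) = 1.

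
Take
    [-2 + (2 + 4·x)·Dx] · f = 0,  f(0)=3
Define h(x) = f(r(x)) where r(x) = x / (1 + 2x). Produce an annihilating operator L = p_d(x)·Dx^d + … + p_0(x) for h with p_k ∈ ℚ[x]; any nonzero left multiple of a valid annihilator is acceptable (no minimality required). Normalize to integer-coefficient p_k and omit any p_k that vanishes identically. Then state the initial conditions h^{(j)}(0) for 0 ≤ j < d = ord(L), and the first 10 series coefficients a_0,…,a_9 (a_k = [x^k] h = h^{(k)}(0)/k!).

f: a_k = 3, 3, -3/2, 3/2, -15/8, 21/8, -63/16, 99/16, -1287/128, 2145/128, …
L₀ from L_f via x↦r, Dx↦r'^{-1}Dx.
L = -1 + (1 + 6·x + 8·x^2)·Dx  (order 1).
h: a_k = 3, 3, -15/2, 39/2, -423/8, 1197/8, -7059/16, 21615/16, -547383/128, 1782609/128, …
ICs: h(0) = 3.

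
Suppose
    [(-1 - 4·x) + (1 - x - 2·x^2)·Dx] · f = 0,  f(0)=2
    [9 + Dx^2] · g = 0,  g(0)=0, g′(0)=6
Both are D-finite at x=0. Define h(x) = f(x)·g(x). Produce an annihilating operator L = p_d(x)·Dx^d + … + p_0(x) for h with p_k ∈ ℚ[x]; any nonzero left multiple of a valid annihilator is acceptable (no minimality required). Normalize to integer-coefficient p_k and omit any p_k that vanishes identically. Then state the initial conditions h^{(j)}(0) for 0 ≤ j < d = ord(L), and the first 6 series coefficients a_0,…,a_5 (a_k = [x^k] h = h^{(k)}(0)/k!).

f: a_k = 2, 2, 6, 10, 22, 42, …
g: a_k = 0, 6, 0, -9, 0, 81/20, …
Sym-product of L_f,L_g gives L₀ (≤ ord 2).
L = (-5 + 9·x + 18·x^2) + (2 + 8·x)·Dx + (-1 + x + 2·x^2)·Dx^2  (order 2).
h: a_k = 0, 12, 12, 18, 42, 861/10, …
ICs: h(0) = 0, h′(0) = 12.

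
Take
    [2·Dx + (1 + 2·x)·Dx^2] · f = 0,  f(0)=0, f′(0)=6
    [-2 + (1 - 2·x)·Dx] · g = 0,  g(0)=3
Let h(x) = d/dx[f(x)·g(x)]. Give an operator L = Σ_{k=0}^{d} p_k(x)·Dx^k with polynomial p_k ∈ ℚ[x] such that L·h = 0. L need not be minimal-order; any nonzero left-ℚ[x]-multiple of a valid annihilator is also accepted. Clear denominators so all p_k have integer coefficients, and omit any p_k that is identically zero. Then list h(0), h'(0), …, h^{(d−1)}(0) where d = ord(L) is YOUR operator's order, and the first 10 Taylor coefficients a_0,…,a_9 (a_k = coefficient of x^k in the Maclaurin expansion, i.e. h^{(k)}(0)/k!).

L = 16 + (2 + 20·x)·Dx + (-1 + 4·x^2)·Dx^2  (order 2).
h: a_k = 18, 36, 180, 336, 1128, 10656/5, 30624/5, 409344/35, 1082304/35, 416512/7, …
ICs: h(0) = 18, h′(0) = 36.

f: a_k = 0, 6, -6, 8, -12, 96/5, -32, 384/7, -96, 512/3, …
g: a_k = 3, 6, 12, 24, 48, 96, 192, 384, 768, 1536, …
f·g: L₀ = L_f ⊗_s L_g, ord ≤ 2·1.
Derive L from L₀ (diff closure).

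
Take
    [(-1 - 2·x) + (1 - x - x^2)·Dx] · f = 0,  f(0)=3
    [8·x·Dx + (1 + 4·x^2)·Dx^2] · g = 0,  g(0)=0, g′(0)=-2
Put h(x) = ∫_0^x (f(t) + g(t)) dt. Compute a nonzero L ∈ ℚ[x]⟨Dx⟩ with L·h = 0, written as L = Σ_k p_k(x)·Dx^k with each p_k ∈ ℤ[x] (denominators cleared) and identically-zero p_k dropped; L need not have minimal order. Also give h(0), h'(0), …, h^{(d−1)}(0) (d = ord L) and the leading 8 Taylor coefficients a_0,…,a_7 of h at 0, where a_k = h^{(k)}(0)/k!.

f: a_k = 3, 3, 6, 9, 15, 24, 39, 63, …
g: a_k = 0, -2, 0, 8/3, 0, -32/5, 0, 128/7, …
Weyl lclm of L_f,L_g ⇒ L₀ (ord ≤ 3).
Integrate: L := L₀·Dx.
L = (-16 + 64·x + 400·x^2 + 576·x^3 + 696·x^4 + 96·x^6)·Dx^2 + (13 + 24·x + 22·x^2 + 204·x^3 + 548·x^4 + 488·x^5 + 48·x^6 + 96·x^7)·Dx^3 + (-2 - 5·x - 14·x^2 + 2·x^3 - 13·x^4 + 92·x^5 + 48·x^6 + 16·x^7 + 16·x^8)·Dx^4  (order 4).
h: a_k = 0, 3, 1/2, 2, 35/12, 3, 44/15, 39/7, …
ICs: h(0) = 0, h′(0) = 3, h′′(0) = 1, h′′′(0) = 12.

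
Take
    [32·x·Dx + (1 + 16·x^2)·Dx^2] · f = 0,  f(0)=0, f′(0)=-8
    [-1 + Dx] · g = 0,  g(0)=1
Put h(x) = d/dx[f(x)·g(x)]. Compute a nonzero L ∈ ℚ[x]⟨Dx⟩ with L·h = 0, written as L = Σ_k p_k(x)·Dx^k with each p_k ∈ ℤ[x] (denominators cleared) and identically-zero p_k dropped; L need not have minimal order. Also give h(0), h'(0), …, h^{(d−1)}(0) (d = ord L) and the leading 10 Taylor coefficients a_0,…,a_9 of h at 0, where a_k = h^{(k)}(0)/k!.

f: a_k = 0, -8, 0, 128/3, 0, -2048/5, 0, 32768/7, 0, -524288/9, …
g: a_k = 1, 1, 1/2, 1/6, 1/24, 1/120, 1/720, 1/5040, 1/40320, 1/362880, …
Product ⇒ symmetric product L₀, ord ≤ 2.
Derive L from L₀ (diff closure).
L = (-31 - 64·x + 1568·x^2 - 1024·x^3 + 256·x^4) + (30 + 96·x - 1600·x^2 + 1536·x^3 - 512·x^4)·Dx + (1 - 32·x + 32·x^2 - 512·x^3 + 256·x^4)·Dx^2  (order 2).
h: a_k = -8, -16, 116, 496/3, -1943, -7246/3, 940403/30, 2325068/63, -169134311/336, -1862268947/3240, …
ICs: h(0) = -8, h′(0) = -16.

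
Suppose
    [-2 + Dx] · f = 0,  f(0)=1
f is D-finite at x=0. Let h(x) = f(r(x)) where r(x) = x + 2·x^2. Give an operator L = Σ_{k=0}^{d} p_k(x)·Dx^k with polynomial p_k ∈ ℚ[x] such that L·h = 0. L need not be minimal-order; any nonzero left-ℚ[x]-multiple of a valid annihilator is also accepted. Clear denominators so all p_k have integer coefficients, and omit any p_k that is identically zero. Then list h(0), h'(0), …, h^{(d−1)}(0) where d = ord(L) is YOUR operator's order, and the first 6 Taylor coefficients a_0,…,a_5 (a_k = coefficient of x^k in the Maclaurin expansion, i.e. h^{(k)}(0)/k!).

f: a_k = 1, 2, 2, 4/3, 2/3, 4/15, …
Change of var in L_f (x↦r) gives L₀.
L = (-2 - 8·x) + Dx  (order 1).
h: a_k = 1, 2, 6, 28/3, 50/3, 108/5, …
ICs: h(0) = 1.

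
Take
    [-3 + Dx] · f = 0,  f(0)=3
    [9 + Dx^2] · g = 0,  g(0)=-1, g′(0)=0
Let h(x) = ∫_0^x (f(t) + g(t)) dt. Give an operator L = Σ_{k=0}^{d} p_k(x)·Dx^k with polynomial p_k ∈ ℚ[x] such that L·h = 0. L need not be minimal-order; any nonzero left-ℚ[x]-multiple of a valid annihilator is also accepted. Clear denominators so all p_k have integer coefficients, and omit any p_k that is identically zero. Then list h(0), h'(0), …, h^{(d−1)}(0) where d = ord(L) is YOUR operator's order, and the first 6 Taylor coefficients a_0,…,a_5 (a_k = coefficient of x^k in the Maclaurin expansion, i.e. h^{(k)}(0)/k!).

f: a_k = 3, 9, 27/2, 27/2, 81/8, 243/40, …
g: a_k = -1, 0, 9/2, 0, -27/8, 0, …
f+g: L₀ = lclm(L_f,L_g), ord ≤ 1+2.
h=∫h₀ ⇒ L = L₀·Dx.
L = -27·Dx + 9·Dx^2 - 3·Dx^3 + Dx^4  (order 4).
h: a_k = 0, 2, 9/2, 6, 27/8, 27/20, …
ICs: h(0) = 0, h′(0) = 2, h′′(0) = 9, h′′′(0) = 36.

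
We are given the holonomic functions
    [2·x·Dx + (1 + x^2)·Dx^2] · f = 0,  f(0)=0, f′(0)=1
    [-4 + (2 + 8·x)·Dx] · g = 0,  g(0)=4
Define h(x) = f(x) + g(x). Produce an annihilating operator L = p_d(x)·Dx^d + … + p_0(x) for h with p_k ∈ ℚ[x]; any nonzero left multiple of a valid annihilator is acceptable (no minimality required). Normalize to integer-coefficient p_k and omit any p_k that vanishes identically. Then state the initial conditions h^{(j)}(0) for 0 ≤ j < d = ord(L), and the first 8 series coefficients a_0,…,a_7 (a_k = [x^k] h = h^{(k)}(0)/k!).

L = (-4 - 40·x + 12·x^2 + 24·x^3)·Dx + (-14 - 16·x - 50·x^2 + 48·x^3 + 84·x^4)·Dx^2 + (-2 - 6·x + 12·x^2 + 18·x^3 + 14·x^4 + 24·x^5)·Dx^3  (order 3).
h: a_k = 4, 9, -8, 47/3, -40, 561/5, -336, 7391/7, …
ICs: h(0) = 4, h′(0) = 9, h′′(0) = -16.

f: a_k = 0, 1, 0, -1/3, 0, 1/5, 0, -1/7, …
g: a_k = 4, 8, -8, 16, -40, 112, -336, 1056, …
L₀ := lclm(L_f,L_g); ord L₀ ≤ 2+1.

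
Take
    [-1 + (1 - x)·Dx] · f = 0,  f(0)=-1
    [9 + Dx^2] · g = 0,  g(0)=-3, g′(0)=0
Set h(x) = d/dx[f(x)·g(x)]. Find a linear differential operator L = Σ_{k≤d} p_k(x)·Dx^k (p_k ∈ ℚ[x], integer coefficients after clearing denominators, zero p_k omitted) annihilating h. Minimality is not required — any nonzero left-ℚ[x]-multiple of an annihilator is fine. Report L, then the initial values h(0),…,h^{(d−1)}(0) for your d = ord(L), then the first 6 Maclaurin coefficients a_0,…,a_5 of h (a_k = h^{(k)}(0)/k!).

L = (7 - 18·x + 9·x^2) + (-2 + 2·x)·Dx + (1 - 2·x + x^2)·Dx^2  (order 2).
h: a_k = 3, -21, -63/2, -3/2, -15/8, -819/40, …
ICs: h(0) = 3, h′(0) = -21.

f: a_k = -1, -1, -1, -1, -1, -1, …
g: a_k = -3, 0, 27/2, 0, -81/8, 0, …
Sym-product of L_f,L_g gives L₀ (≤ ord 2).
h₀' ⇒ L via d/dx closure of L₀.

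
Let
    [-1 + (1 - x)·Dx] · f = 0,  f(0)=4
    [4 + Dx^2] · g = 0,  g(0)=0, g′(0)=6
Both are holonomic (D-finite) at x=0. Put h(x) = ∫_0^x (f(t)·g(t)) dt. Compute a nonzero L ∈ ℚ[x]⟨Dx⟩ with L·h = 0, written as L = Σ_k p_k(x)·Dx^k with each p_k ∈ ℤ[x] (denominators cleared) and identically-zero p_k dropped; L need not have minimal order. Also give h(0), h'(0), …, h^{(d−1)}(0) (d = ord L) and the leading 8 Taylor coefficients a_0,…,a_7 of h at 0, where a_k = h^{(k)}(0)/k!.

L = (-4 + 4·x)·Dx + 2·Dx^2 + (-1 + x)·Dx^3  (order 3).
h: a_k = 0, 0, 12, 8, 2, 8/5, 28/15, 8/5, …
ICs: h(0) = 0, h′(0) = 0, h′′(0) = 24.

f: a_k = 4, 4, 4, 4, 4, 4, 4, 4, …
g: a_k = 0, 6, 0, -4, 0, 4/5, 0, -8/105, …
Sym-product of L_f,L_g gives L₀ (≤ ord 2).
h=∫h₀ ⇒ L = L₀·Dx.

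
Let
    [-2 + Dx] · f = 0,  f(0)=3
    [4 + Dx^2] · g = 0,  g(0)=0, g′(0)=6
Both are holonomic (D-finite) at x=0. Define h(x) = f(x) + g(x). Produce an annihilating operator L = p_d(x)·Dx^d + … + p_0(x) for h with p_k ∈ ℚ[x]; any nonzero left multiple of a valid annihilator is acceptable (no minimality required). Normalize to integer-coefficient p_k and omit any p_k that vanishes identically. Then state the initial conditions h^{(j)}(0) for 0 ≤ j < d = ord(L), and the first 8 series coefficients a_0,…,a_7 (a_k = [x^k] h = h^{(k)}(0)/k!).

L = -8 + 4·Dx - 2·Dx^2 + Dx^3  (order 3).
h: a_k = 3, 12, 6, 0, 2, 8/5, 4/15, 0, …
ICs: h(0) = 3, h′(0) = 12, h′′(0) = 12.

f: a_k = 3, 6, 6, 4, 2, 4/5, 4/15, 8/105, …
g: a_k = 0, 6, 0, -4, 0, 4/5, 0, -8/105, …
f+g: L₀ = lclm(L_f,L_g), ord ≤ 1+2.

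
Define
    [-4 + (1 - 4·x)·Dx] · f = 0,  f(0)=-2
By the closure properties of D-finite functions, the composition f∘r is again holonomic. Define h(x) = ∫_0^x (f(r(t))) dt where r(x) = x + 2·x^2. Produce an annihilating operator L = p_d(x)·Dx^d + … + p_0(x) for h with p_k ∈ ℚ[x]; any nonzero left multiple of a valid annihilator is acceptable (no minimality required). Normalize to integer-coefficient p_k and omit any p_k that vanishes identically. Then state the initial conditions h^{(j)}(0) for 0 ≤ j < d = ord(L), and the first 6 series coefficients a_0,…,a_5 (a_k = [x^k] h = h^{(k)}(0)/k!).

L = (4 + 16·x)·Dx + (-1 + 4·x + 8·x^2)·Dx^2  (order 2).
h: a_k = 0, -2, -4, -16, -64, -1408/5, …
ICs: h(0) = 0, h′(0) = -2.

f: a_k = -2, -8, -32, -128, -512, -2048, …
f∘r: x↦r, Dx↦Dx/r' in L_f ⇒ L₀.
∫: right-multiply L₀ by Dx.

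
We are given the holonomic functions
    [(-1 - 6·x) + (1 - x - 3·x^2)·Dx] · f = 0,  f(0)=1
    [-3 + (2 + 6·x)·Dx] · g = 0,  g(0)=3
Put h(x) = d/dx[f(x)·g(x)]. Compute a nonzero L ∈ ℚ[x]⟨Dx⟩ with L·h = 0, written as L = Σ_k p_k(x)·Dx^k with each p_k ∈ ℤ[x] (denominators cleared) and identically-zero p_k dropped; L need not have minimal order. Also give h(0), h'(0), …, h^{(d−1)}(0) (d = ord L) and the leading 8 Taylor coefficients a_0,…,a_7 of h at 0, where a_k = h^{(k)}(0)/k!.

f: a_k = 1, 1, 4, 7, 19, 40, 97, 217, …
g: a_k = 3, 9/2, -27/8, 81/16, -1215/128, 5103/256, -45927/1024, 216513/2048, …
h₀=f·g: eliminate ⇒ L₀, order ≤ 1·1.
h=h₀': d/dx-closure on L₀ ⇒ L.
L = (35 + 378·x + 1053·x^2 + 1350·x^3 + 1215·x^4) + (-10 - 50·x - 54·x^2 + 162·x^3 + 594·x^4 + 486·x^5)·Dx  (order 1).
h: a_k = 15/2, 105/4, 1953/16, 9033/32, 272085/256, 1165599/512, 16097109/2048, 65648553/4096, …
ICs: h(0) = 15/2.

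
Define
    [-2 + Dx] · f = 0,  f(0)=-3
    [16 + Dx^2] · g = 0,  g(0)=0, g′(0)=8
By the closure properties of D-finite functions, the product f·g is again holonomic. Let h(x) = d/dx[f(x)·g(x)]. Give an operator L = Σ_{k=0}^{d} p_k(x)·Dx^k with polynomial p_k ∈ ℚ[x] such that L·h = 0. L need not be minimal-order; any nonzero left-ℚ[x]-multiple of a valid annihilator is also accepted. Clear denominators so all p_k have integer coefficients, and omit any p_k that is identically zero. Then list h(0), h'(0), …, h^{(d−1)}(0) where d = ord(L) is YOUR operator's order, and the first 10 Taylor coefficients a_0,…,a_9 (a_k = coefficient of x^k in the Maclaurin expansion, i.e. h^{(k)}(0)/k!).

L = 20 - 4·Dx + Dx^2  (order 2).
h: a_k = -24, -96, 48, 384, 304, -704/5, -4448/15, -512/5, 5744/105, 49856/945, …
ICs: h(0) = -24, h′(0) = -96.

f: a_k = -3, -6, -6, -4, -2, -4/5, -4/15, -8/105, -2/105, -4/945, …
g: a_k = 0, 8, 0, -64/3, 0, 256/15, 0, -2048/315, 0, 4096/2835, …
h₀=f·g: eliminate ⇒ L₀, order ≤ 1·2.
h₀' ⇒ L via d/dx closure of L₀.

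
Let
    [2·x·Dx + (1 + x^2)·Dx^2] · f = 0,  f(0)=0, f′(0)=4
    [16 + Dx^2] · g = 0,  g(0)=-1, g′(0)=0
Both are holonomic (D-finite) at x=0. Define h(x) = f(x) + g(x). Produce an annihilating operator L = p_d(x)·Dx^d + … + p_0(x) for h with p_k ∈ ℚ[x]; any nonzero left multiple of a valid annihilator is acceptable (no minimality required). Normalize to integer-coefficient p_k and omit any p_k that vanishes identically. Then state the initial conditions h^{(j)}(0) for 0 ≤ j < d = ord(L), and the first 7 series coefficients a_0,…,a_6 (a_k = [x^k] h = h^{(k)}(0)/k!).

L = (64·x + 704·x^3 + 256·x^5)·Dx + (112 + 416·x^2 + 432·x^4 + 128·x^6)·Dx^2 + (4·x + 44·x^3 + 16·x^5)·Dx^3 + (7 + 26·x^2 + 27·x^4 + 8·x^6)·Dx^4  (order 4).
h: a_k = -1, 4, 8, -4/3, -32/3, 4/5, 256/45, …
ICs: h(0) = -1, h′(0) = 4, h′′(0) = 16, h′′′(0) = -8.

f: a_k = 0, 4, 0, -4/3, 0, 4/5, 0, …
g: a_k = -1, 0, 8, 0, -32/3, 0, 256/45, …
h₀=f+g: left-lcm gives L₀, ord ≤ 4.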